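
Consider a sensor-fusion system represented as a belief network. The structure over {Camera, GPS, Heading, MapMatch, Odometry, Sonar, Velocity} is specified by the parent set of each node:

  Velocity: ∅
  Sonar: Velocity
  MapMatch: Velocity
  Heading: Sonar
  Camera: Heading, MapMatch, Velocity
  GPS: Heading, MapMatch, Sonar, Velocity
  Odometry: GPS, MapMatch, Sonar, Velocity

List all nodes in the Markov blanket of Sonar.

The Markov blanket of a node is its parents, its children, and the other parents of its children.
Sonar's children: GPS, Heading, Odometry.
Pa(Sonar) = {Velocity}.
For each child, the remaining parents (spouses of Sonar):
  Heading has no other parent.
  parents(GPS) \ {Sonar} = {Heading, MapMatch, Velocity}.
  Odometry also has parents GPS, MapMatch, Velocity.
MB(Sonar) = {GPS, Heading, MapMatch, Odometry, Velocity}.

{GPS, Heading, MapMatch, Odometry, Velocity}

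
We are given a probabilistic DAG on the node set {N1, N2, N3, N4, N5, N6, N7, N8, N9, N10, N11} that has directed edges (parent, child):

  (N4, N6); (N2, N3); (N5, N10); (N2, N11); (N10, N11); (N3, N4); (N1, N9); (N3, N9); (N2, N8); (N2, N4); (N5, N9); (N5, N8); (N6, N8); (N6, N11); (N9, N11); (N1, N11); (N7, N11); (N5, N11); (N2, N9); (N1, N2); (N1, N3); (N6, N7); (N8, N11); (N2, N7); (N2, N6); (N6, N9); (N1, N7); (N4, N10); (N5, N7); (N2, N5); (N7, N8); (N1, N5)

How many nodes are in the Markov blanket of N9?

By definition, MB(N9) is built from N9's parents, N9's children, and the co-parents of N9.
Parents of N9: N1, N2, N3, N5, N6.
Ch(N9) = {N11}.
Parents of each child, excluding N9:
  N11: N1, N2, N5, N6, N7, N8, N10
MB(N9) = {N1, N2, N3, N5, N6, N7, N8, N10, N11}, which has 9 nodes.

9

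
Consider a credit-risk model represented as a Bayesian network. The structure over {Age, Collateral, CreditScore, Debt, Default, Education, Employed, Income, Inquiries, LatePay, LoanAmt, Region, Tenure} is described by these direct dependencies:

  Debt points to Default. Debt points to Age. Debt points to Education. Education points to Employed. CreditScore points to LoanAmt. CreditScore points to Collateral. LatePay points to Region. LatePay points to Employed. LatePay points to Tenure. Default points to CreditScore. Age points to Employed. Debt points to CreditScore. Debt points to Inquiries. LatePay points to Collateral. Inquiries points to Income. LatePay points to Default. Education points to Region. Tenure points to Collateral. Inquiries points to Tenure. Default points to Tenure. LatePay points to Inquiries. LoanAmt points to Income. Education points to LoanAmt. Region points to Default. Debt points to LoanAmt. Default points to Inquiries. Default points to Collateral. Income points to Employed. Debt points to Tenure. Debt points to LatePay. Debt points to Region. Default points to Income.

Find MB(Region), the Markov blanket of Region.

{Debt, Default, Education, LatePay}

Recall MB(v) = parents ∪ children ∪ spouses, where spouses are the other parents of v's children.
Ch(Region) = {Default}.
Region's parents: Debt, Education, LatePay.
Co-parents of Region (other parents of its children):
  Default also has parents Debt, LatePay.
Taking the union gives {Debt, Default, Education, LatePay}.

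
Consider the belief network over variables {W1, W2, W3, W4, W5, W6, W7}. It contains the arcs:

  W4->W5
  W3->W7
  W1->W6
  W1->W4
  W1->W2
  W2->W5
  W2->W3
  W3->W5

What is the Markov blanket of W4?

{W1, W2, W3, W5}

W4's children: W5.
Parents of W4: W1.
For each child, the remaining parents (spouses of W4):
  W5 also has parents W2, W3.
MB(W4) = {W1, W2, W3, W5}.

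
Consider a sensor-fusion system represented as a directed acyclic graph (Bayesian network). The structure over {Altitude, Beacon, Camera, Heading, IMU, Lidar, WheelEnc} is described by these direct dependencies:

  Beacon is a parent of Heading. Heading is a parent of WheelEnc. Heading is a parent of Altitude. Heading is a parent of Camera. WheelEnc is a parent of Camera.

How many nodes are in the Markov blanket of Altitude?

A node's Markov blanket = Pa ∪ Ch ∪ (parents of Ch other than the node itself).
Altitude has no children.
Pa(Altitude) = {Heading}.
Altitude has no children, so there are no co-parents.
MB(Altitude) = {Heading}, which has 1 node.

1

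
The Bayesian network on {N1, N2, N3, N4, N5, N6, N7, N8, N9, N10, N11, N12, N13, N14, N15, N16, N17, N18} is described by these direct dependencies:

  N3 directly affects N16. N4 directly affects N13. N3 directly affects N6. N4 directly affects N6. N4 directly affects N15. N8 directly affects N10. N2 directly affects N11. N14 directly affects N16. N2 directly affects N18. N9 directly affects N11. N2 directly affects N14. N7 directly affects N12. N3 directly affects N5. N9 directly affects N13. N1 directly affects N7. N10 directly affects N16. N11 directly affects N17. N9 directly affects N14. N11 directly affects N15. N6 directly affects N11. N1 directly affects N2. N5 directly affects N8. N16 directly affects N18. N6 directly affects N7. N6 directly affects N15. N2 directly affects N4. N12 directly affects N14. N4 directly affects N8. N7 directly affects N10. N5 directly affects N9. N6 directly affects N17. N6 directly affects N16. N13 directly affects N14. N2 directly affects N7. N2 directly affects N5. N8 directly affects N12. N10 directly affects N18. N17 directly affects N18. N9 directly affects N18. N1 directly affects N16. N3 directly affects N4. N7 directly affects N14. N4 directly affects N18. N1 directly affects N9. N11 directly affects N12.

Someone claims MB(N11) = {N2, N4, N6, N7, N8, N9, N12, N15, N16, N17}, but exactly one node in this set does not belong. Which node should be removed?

N16

By definition, MB(N11) is built from N11's parents, N11's children, and the co-parents of N11.
Children of N11: N12, N15, N17.
Pa(N11) = {N2, N6, N9}.
For each child, the remaining parents (spouses of N11):
  N12 also has parents N7, N8.
  N15's other parents are N4, N6.
  parents(N17) \ {N11} = {N6}.
MB(N11) = {N2, N4, N6, N7, N8, N9, N12, N15, N17}.
N16 is neither a parent, child, nor co-parent of N11, so it does not belong.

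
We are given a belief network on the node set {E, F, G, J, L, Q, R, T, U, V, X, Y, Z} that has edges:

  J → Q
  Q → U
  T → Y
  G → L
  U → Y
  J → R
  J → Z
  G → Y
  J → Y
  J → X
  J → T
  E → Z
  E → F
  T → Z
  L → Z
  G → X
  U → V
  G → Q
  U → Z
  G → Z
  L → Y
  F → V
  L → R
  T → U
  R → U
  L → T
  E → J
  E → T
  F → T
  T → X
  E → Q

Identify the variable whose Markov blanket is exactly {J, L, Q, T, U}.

R

The target node must have every member of {J, L, Q, T, U} as a parent, child, or co-parent, and no others.
Parents of R: J, L; children: U; co-parents: Q, T.
These exactly cover the given set, so the node is R.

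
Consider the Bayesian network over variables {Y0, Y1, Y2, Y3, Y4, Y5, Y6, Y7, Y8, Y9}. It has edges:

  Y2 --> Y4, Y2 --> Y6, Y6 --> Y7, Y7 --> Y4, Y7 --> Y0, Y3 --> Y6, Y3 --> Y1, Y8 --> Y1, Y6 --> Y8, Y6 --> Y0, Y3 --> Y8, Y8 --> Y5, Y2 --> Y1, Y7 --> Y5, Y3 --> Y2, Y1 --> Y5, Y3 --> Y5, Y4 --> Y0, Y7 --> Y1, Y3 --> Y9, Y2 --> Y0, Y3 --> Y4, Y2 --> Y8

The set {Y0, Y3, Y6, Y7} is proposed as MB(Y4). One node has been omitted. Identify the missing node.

Y2

The Markov blanket of a node is its parents, its children, and the other parents of its children.
Y4's children: Y0.
Pa(Y4) = {Y2, Y3, Y7}.
Co-parents of Y4 (other parents of its children):
  Y0 also has parents Y2, Y6, Y7.
MB(Y4) = {Y0, Y2, Y3, Y6, Y7}.
Comparing with the claimed set, Y2 is missing.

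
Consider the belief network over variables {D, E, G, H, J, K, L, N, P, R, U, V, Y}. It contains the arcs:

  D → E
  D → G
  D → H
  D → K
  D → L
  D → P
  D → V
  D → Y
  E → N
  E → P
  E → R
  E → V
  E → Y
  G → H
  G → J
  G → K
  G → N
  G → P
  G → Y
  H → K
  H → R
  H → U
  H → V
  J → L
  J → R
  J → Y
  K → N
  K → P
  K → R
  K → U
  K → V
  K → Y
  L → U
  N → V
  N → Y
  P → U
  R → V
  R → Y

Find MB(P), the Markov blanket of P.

{D, E, G, H, K, L, U}

The Markov blanket of a node is its parents, its children, and the other parents of its children.
P's parents: D, E, G, K.
Ch(P) = {U}.
Parents of each child, excluding P:
  U also has parents H, K, L.
MB(P) = {D, E, G, H, K, L, U}.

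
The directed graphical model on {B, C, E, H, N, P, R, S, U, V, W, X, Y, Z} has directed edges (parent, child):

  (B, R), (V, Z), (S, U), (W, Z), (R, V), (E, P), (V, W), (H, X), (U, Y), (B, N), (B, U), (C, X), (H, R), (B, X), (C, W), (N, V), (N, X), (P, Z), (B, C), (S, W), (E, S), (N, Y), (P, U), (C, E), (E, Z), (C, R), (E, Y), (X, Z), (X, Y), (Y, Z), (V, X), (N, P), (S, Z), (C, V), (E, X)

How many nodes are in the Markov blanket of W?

8

W's parents: C, S, V.
Ch(W) = {Z}.
Parents of each child, excluding W:
  Z's other parents are E, P, S, V, X, Y.
MB(W) = {C, E, P, S, V, X, Y, Z}, which has 8 nodes.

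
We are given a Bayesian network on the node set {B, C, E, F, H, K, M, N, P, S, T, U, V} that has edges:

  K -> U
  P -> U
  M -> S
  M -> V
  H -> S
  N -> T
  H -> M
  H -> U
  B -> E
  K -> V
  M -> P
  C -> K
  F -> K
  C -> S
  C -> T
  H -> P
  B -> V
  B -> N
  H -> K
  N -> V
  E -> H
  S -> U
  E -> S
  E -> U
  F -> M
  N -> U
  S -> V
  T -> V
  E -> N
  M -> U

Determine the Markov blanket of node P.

{E, H, K, M, N, S, U}

Pa(P) = {H, M}.
Ch(P) = {U}.
For each child, the remaining parents (spouses of P):
  U's other parents are E, H, K, M, N, S.
Taking the union gives {E, H, K, M, N, S, U}.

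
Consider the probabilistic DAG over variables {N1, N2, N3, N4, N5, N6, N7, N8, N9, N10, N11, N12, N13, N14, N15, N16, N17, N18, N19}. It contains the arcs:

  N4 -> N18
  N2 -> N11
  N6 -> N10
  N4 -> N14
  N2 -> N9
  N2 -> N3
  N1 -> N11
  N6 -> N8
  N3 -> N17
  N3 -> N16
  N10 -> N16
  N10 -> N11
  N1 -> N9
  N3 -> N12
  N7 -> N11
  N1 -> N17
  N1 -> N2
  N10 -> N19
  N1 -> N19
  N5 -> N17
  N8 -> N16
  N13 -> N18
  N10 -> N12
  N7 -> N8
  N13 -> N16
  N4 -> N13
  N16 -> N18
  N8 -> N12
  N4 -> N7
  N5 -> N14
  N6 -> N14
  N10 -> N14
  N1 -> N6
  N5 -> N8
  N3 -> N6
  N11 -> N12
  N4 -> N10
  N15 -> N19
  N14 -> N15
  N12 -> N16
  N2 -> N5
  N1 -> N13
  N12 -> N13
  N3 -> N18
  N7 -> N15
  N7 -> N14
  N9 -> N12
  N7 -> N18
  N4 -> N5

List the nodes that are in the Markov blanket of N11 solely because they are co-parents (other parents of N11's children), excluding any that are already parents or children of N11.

{N3, N8, N9}

Children of N11: N12.
  N12: N3, N8, N9, N10
Excluding nodes already adjacent to N11 (N1, N2, N7, N10, N12), the co-parent-only contribution is {N3, N8, N9}.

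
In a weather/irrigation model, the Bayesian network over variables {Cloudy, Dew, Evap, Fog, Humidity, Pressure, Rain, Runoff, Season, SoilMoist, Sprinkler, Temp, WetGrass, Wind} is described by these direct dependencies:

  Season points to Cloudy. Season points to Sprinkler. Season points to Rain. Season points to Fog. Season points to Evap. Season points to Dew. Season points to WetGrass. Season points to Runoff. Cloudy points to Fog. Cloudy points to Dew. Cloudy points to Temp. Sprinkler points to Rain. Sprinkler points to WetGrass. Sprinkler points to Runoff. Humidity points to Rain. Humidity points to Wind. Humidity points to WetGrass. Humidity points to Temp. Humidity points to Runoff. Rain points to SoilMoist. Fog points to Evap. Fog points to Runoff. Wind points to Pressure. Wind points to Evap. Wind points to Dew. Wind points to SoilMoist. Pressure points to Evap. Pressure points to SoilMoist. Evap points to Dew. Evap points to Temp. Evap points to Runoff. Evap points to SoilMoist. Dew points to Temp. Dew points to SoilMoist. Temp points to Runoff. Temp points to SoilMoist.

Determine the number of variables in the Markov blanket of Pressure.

8

Parents of Pressure: Wind.
Ch(Pressure) = {Evap, SoilMoist}.
Parents of each child, excluding Pressure:
  Evap: Fog, Season, Wind
  SoilMoist: Dew, Evap, Rain, Temp, Wind
MB(Pressure) = {Dew, Evap, Fog, Rain, Season, SoilMoist, Temp, Wind}, which has 8 nodes.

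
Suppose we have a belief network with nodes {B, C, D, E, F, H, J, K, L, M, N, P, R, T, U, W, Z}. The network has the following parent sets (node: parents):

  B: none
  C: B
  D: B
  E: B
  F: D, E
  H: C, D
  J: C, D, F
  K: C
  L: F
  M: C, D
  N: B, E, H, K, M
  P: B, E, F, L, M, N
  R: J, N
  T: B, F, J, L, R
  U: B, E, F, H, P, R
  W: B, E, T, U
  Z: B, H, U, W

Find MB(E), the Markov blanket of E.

E's children: F, N, P, U, W.
E's parents: B.
Parents of each child, excluding E:
  F also has parent D.
  N also has parents B, H, K, M.
  P's other parents are B, F, L, M, N.
  parents(U) \ {E} = {B, F, H, P, R}.
  W's other parents are B, T, U.
So the Markov blanket of E is {B, D, F, H, K, L, M, N, P, R, T, U, W}.

{B, D, F, H, K, L, M, N, P, R, T, U, W}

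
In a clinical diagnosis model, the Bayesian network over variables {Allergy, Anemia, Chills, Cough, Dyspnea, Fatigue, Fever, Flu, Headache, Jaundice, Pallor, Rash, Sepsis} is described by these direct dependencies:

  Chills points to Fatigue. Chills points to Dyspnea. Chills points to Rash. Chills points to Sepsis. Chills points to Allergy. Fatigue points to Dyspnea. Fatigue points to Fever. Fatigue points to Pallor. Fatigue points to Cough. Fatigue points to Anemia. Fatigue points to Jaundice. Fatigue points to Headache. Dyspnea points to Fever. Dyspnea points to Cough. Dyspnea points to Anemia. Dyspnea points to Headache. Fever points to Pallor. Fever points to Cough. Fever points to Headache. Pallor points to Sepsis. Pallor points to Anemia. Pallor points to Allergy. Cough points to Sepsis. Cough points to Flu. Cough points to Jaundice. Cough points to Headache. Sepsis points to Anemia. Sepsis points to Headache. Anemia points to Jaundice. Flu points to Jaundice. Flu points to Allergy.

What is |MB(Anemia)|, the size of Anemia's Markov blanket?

7

Pa(Anemia) = {Dyspnea, Fatigue, Pallor, Sepsis}.
Children of Anemia: Jaundice.
Other parents of Anemia's children:
  Jaundice's other parents are Cough, Fatigue, Flu.
MB(Anemia) = {Cough, Dyspnea, Fatigue, Flu, Jaundice, Pallor, Sepsis}, which has 7 nodes.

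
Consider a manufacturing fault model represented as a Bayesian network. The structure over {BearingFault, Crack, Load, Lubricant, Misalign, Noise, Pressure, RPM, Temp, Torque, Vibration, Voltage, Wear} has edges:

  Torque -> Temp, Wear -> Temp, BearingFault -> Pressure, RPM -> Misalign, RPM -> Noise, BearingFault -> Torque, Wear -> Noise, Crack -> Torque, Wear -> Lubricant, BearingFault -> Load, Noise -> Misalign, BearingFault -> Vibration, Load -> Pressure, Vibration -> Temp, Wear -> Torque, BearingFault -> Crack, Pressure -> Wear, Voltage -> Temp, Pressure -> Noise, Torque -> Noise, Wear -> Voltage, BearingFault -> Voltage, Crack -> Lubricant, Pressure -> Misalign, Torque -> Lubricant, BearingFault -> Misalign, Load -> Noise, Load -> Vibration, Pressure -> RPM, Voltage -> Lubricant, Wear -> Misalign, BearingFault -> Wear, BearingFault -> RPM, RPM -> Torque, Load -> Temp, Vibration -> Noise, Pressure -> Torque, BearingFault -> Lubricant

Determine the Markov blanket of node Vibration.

By definition, MB(Vibration) is built from Vibration's parents, Vibration's children, and the co-parents of Vibration.
Vibration has children Noise, Temp.
Vibration's parents: BearingFault, Load.
Parents of each child, excluding Vibration:
  parents(Noise) \ {Vibration} = {Load, Pressure, RPM, Torque, Wear}.
  Temp also has parents Load, Torque, Voltage, Wear.
MB(Vibration) = {BearingFault, Load, Noise, Pressure, RPM, Temp, Torque, Voltage, Wear}.

{BearingFault, Load, Noise, Pressure, RPM, Temp, Torque, Voltage, Wear}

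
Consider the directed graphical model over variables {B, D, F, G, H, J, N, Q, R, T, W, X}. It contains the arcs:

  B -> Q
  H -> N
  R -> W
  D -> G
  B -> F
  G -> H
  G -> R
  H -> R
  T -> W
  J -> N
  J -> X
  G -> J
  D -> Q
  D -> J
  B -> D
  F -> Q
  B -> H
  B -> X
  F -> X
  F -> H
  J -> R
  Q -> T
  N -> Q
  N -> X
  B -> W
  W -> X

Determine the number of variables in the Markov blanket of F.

Parents of F: B.
Ch(F) = {H, Q, X}.
Co-parents of F (other parents of its children):
  parents(H) \ {F} = {B, G}.
  parents(Q) \ {F} = {B, D, N}.
  parents(X) \ {F} = {B, J, N, W}.
MB(F) = {B, D, G, H, J, N, Q, W, X}, which has 9 nodes.

9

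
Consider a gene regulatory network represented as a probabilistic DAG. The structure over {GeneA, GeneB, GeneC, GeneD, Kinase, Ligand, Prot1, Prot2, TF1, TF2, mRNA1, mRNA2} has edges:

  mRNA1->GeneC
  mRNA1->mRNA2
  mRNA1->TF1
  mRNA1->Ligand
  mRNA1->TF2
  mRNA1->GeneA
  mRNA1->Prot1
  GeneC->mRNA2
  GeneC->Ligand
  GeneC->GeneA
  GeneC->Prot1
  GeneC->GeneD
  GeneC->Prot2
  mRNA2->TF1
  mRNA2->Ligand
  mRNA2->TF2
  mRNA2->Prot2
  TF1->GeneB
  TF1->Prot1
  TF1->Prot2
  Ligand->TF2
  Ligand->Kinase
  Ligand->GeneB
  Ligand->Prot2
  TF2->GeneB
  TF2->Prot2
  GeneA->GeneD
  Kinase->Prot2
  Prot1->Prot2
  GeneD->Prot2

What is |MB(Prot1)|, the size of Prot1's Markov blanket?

Parents of Prot1: GeneC, TF1, mRNA1.
Ch(Prot1) = {Prot2}.
Other parents of Prot1's children:
  parents(Prot2) \ {Prot1} = {GeneC, GeneD, Kinase, Ligand, TF1, TF2, mRNA2}.
MB(Prot1) = {GeneC, GeneD, Kinase, Ligand, Prot2, TF1, TF2, mRNA1, mRNA2}, which has 9 nodes.

9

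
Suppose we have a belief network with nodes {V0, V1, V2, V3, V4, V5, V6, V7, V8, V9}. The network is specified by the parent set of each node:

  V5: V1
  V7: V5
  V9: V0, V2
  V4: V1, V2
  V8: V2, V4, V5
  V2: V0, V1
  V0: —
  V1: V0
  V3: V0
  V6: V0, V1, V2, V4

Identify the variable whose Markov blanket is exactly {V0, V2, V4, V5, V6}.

The target node must have every member of {V0, V2, V4, V5, V6} as a parent, child, or co-parent, and no others.
Parents of V1: V0; children: V2, V4, V5, V6; co-parents: V0, V2, V4.
These exactly cover the given set, so the node is V1.

V1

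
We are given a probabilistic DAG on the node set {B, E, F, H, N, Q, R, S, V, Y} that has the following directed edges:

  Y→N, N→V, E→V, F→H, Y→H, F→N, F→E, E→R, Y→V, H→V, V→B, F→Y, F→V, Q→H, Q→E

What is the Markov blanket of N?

{E, F, H, V, Y}

N has parents F, Y.
Ch(N) = {V}.
For each child, the remaining parents (spouses of N):
  V also has parents E, F, H, Y.
Taking the union gives {E, F, H, V, Y}.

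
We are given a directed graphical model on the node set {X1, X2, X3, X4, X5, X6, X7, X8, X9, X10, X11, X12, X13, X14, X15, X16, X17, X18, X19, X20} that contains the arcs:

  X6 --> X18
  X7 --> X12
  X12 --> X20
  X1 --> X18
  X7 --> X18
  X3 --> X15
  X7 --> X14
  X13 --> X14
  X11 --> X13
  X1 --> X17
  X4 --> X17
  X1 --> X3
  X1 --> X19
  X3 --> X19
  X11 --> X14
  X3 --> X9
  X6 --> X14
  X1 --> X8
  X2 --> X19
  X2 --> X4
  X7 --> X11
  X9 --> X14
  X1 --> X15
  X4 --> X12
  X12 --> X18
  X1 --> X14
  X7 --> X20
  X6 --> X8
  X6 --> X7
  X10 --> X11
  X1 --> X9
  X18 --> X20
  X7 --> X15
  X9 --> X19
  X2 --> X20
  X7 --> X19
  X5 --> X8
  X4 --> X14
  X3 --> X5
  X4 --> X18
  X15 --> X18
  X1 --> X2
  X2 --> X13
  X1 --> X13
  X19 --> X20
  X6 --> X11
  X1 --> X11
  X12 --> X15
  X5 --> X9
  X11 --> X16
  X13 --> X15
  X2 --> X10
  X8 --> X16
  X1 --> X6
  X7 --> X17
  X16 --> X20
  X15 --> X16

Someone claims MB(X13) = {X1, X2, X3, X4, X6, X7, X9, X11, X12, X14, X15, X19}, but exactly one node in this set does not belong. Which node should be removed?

X19

The Markov blanket of a node is its parents, its children, and the other parents of its children.
X13 has parents X1, X2, X11.
Ch(X13) = {X14, X15}.
Other parents of X13's children:
  X14: X1, X4, X6, X7, X9, X11
  X15: X1, X3, X7, X12
MB(X13) = {X1, X2, X3, X4, X6, X7, X9, X11, X12, X14, X15}.
X19 is neither a parent, child, nor co-parent of X13, so it does not belong.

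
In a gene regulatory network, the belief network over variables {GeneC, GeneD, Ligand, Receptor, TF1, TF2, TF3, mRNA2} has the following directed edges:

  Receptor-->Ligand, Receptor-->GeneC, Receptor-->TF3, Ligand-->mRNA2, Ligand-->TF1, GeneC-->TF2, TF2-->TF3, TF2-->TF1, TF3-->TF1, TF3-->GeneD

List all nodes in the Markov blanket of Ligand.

{Receptor, TF1, TF2, TF3, mRNA2}

Ch(Ligand) = {TF1, mRNA2}.
Ligand's parents: Receptor.
For each child, the remaining parents (spouses of Ligand):
  mRNA2 has no other parent.
  parents(TF1) \ {Ligand} = {TF2, TF3}.
MB(Ligand) = {Receptor, TF1, TF2, TF3, mRNA2}.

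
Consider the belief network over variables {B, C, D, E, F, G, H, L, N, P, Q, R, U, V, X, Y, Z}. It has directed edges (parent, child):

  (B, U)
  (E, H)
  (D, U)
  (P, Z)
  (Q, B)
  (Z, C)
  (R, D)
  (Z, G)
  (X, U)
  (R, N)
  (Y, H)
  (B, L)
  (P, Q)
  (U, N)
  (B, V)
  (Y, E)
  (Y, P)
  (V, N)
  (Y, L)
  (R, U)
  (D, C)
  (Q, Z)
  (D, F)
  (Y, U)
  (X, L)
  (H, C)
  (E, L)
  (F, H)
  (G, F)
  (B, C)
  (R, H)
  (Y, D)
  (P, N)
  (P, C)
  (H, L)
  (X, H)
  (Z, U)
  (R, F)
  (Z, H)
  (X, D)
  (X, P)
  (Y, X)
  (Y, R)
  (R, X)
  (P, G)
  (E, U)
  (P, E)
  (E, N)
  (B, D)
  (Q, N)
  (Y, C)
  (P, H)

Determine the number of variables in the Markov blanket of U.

11

U's parents: B, D, E, R, X, Y, Z.
Ch(U) = {N}.
For each child, the remaining parents (spouses of U):
  N: E, P, Q, R, V
MB(U) = {B, D, E, N, P, Q, R, V, X, Y, Z}, which has 11 nodes.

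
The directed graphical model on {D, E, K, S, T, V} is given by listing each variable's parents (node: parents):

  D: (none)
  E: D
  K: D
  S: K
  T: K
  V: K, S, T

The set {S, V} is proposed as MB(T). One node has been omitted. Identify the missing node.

K

A node's Markov blanket = Pa ∪ Ch ∪ (parents of Ch other than the node itself).
T's parents: K.
Ch(T) = {V}.
Other parents of T's children:
  V: K, S
MB(T) = {K, S, V}.
Comparing with the claimed set, K is missing.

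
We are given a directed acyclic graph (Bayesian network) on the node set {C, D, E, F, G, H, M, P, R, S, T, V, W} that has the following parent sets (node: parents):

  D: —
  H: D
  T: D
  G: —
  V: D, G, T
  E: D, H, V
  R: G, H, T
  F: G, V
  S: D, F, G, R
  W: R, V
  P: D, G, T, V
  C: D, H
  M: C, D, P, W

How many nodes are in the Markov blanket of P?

The Markov blanket of a node is its parents, its children, and the other parents of its children.
Parents of P: D, G, T, V.
Children of P: M.
Other parents of P's children:
  M also has parents C, D, W.
MB(P) = {C, D, G, M, T, V, W}, which has 7 nodes.

7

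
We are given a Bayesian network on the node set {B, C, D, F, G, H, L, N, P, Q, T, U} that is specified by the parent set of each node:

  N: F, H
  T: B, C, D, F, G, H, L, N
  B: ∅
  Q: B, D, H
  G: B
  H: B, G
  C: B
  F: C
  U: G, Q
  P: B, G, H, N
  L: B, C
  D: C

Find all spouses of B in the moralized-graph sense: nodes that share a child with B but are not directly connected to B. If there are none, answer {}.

{D, F, N}

Children of B: C, G, H, L, P, Q, T.
  C has no other parent.
  G has no other parent.
  parents(H) \ {B} = {G}.
  L's other parent is C.
  P also has parents G, H, N.
  Q also has parents D, H.
  T's other parents are C, D, F, G, H, L, N.
Excluding nodes already adjacent to B (C, G, H, L, P, Q, T), the co-parent-only contribution is {D, F, N}.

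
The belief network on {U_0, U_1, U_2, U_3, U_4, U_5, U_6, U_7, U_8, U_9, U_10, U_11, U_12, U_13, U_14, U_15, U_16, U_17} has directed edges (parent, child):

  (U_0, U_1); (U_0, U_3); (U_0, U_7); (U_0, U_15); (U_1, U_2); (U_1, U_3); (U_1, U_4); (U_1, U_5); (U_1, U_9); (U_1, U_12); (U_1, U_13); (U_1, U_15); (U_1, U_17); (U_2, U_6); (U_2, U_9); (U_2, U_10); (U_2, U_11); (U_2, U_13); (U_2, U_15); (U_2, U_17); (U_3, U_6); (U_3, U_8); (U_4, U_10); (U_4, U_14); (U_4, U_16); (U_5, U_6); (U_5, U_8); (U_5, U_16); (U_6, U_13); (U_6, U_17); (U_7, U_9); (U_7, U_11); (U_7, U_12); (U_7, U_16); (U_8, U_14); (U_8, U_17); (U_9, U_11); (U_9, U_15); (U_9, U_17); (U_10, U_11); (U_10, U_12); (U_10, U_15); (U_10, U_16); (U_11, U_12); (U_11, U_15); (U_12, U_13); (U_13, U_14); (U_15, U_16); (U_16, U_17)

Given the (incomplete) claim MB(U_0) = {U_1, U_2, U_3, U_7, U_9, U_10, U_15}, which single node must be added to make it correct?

U_11

Children of U_0: U_1, U_3, U_7, U_15.
Parents of U_0: none.
For each child, the remaining parents (spouses of U_0):
  U_1: —
  U_3: U_1
  U_7: —
  U_15: U_1, U_2, U_9, U_10, U_11
MB(U_0) = {U_1, U_2, U_3, U_7, U_9, U_10, U_11, U_15}.
Comparing with the claimed set, U_11 is missing.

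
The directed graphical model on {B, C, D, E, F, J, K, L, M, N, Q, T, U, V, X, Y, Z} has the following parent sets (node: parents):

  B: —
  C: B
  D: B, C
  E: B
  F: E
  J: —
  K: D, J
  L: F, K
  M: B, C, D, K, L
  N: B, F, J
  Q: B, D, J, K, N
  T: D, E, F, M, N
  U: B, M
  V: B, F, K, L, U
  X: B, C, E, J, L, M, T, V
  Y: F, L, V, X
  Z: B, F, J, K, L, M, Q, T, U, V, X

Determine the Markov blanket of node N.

The Markov blanket of a node is its parents, its children, and the other parents of its children.
N has parents B, F, J.
Children of N: Q, T.
For each child, the remaining parents (spouses of N):
  Q's other parents are B, D, J, K.
  T's other parents are D, E, F, M.
MB(N) = {B, D, E, F, J, K, M, Q, T}.

{B, D, E, F, J, K, M, Q, T}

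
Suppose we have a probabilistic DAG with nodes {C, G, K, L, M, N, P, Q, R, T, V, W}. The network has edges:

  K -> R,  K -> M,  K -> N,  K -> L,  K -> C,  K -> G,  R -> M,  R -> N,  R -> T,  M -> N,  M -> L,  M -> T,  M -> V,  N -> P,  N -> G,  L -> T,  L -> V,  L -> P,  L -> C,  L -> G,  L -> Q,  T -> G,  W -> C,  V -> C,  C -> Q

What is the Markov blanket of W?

W has no parents.
Children of W: C.
Co-parents of W (other parents of its children):
  C also has parents K, L, V.
MB(W) = {C, K, L, V}.

{C, K, L, V}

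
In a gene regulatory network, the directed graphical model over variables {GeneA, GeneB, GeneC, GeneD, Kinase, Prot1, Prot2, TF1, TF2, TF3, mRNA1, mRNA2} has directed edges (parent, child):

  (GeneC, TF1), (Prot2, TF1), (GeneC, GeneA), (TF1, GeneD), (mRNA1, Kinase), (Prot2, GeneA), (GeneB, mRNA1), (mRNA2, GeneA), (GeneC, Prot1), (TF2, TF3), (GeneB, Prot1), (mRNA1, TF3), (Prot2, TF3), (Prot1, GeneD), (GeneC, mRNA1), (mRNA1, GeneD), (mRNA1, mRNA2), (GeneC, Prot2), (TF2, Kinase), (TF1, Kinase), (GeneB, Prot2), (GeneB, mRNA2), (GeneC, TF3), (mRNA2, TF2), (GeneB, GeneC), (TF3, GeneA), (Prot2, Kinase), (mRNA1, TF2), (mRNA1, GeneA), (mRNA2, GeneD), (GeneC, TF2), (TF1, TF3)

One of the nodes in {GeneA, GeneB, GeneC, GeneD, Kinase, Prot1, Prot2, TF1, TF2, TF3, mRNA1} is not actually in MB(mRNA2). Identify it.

By definition, MB(mRNA2) is built from mRNA2's parents, mRNA2's children, and the co-parents of mRNA2.
Parents of mRNA2: GeneB, mRNA1.
Children of mRNA2: GeneA, GeneD, TF2.
For each child, the remaining parents (spouses of mRNA2):
  parents(TF2) \ {mRNA2} = {GeneC, mRNA1}.
  parents(GeneA) \ {mRNA2} = {GeneC, Prot2, TF3, mRNA1}.
  GeneD also has parents Prot1, TF1, mRNA1.
MB(mRNA2) = {GeneA, GeneB, GeneC, GeneD, Prot1, Prot2, TF1, TF2, TF3, mRNA1}.
Kinase is neither a parent, child, nor co-parent of mRNA2, so it does not belong.

Kinase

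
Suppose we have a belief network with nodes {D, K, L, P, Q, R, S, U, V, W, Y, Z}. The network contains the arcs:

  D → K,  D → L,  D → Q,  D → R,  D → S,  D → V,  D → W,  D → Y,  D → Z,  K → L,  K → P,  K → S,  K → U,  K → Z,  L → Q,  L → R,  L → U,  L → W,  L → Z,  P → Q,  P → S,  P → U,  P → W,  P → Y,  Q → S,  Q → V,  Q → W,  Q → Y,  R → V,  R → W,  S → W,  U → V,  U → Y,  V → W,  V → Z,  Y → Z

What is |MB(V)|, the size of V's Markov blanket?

11

The Markov blanket of a node is its parents, its children, and the other parents of its children.
Parents of V: D, Q, R, U.
V's children: W, Z.
For each child, the remaining parents (spouses of V):
  parents(W) \ {V} = {D, L, P, Q, R, S}.
  parents(Z) \ {V} = {D, K, L, Y}.
MB(V) = {D, K, L, P, Q, R, S, U, W, Y, Z}, which has 11 nodes.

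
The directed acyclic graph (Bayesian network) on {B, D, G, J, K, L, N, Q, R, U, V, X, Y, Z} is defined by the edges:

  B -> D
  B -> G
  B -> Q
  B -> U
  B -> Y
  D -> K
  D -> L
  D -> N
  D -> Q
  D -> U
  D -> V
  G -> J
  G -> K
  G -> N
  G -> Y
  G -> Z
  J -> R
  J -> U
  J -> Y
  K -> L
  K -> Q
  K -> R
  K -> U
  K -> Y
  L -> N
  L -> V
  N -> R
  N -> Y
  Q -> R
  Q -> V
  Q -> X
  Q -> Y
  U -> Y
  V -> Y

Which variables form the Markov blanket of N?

N's children: R, Y.
Parents of N: D, G, L.
Co-parents of N (other parents of its children):
  R also has parents J, K, Q.
  Y also has parents B, G, J, K, Q, U, V.
So the Markov blanket of N is {B, D, G, J, K, L, Q, R, U, V, Y}.

{B, D, G, J, K, L, Q, R, U, V, Y}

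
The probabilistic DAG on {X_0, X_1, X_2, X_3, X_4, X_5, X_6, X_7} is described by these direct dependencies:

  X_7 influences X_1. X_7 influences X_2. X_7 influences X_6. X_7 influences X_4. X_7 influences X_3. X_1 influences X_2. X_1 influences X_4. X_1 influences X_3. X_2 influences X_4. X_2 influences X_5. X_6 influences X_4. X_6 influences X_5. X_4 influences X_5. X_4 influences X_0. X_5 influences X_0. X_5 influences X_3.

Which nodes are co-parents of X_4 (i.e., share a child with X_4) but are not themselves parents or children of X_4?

{}

Children of X_4: X_0, X_5.
  X_5 also has parents X_2, X_6.
  X_0's other parent is X_5.
Excluding nodes already adjacent to X_4 (X_0, X_1, X_2, X_5, X_6, X_7), the co-parent-only contribution is {}.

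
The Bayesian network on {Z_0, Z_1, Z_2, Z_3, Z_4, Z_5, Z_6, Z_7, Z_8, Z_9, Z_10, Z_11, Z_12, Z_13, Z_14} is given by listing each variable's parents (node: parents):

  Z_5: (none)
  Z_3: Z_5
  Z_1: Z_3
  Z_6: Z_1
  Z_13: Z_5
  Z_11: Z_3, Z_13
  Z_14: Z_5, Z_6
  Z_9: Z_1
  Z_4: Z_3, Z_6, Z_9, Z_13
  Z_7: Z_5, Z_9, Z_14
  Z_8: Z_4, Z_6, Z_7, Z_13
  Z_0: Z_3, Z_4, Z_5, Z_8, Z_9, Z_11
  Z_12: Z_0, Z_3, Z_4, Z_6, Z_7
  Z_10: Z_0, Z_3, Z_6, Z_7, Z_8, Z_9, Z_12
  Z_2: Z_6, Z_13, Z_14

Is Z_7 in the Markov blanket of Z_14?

Z_7 is a child of Z_14.
So Z_7 ∈ MB(Z_14).

Yes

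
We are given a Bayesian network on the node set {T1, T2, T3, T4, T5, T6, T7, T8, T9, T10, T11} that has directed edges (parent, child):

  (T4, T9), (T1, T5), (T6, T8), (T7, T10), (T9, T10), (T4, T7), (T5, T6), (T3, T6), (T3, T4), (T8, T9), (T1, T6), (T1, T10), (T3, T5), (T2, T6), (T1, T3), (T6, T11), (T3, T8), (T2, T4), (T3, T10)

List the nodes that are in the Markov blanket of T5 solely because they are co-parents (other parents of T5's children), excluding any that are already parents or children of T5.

Children of T5: T6.
  T6: T1, T2, T3
Excluding nodes already adjacent to T5 (T1, T3, T6), the co-parent-only contribution is {T2}.

{T2}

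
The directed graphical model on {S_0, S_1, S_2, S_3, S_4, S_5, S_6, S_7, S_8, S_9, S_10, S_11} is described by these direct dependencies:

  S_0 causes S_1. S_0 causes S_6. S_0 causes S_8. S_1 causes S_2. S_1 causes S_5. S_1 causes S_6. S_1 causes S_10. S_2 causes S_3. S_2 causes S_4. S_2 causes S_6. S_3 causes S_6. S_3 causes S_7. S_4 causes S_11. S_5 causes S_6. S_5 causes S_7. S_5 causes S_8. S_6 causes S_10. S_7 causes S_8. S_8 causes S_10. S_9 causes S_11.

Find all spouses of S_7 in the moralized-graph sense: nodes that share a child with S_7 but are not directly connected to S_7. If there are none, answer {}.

Children of S_7: S_8.
  S_8: S_0, S_5
Excluding nodes already adjacent to S_7 (S_3, S_5, S_8), the co-parent-only contribution is {S_0}.

{S_0}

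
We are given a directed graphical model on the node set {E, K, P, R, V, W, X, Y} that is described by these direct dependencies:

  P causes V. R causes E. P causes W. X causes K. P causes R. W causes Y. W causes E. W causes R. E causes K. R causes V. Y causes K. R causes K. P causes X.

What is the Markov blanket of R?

Children of R: E, K, V.
R's parents: P, W.
Other parents of R's children:
  E also has parent W.
  parents(V) \ {R} = {P}.
  K also has parents E, X, Y.
Union: {P, W} ∪ {E, K, V} ∪ {E, P, W, X, Y} = {E, K, P, V, W, X, Y}.

{E, K, P, V, W, X, Y}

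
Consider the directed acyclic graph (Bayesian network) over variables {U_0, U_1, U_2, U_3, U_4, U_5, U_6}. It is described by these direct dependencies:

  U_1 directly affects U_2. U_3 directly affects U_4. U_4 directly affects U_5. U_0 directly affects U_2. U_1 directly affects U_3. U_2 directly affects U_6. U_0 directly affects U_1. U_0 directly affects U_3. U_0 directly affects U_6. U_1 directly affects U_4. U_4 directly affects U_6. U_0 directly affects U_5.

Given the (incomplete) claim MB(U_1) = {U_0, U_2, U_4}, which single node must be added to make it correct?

The Markov blanket of a node is its parents, its children, and the other parents of its children.
U_1 has parent U_0.
Ch(U_1) = {U_2, U_3, U_4}.
For each child, the remaining parents (spouses of U_1):
  U_2 also has parent U_0.
  U_3's other parent is U_0.
  U_4's other parent is U_3.
MB(U_1) = {U_0, U_2, U_3, U_4}.
Comparing with the claimed set, U_3 is missing.

U_3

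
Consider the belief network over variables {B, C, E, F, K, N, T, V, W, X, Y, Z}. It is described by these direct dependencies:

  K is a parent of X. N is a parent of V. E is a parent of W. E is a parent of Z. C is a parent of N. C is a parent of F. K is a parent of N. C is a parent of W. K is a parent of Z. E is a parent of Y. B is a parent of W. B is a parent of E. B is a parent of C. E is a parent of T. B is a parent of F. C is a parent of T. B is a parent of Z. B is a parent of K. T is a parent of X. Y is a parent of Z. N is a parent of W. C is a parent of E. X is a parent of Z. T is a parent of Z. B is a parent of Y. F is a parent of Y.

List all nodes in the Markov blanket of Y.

A node's Markov blanket = Pa ∪ Ch ∪ (parents of Ch other than the node itself).
Y has child Z.
Pa(Y) = {B, E, F}.
Parents of each child, excluding Y:
  parents(Z) \ {Y} = {B, E, K, T, X}.
Union: {B, E, F} ∪ {Z} ∪ {B, E, K, T, X} = {B, E, F, K, T, X, Z}.

{B, E, F, K, T, X, Z}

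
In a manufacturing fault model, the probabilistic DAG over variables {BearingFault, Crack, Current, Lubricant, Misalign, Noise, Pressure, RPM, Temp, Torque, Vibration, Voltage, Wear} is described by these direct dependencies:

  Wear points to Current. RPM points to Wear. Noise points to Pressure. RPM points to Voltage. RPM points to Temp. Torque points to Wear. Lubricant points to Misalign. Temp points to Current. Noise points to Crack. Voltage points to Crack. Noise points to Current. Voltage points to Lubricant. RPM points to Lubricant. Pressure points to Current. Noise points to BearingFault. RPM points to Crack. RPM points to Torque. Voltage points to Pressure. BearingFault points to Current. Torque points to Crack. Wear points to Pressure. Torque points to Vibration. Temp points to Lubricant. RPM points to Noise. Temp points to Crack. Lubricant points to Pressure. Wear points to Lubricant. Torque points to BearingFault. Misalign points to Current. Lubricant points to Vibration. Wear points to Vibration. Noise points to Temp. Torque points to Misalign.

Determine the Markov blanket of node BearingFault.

Recall MB(v) = parents ∪ children ∪ spouses, where spouses are the other parents of v's children.
Pa(BearingFault) = {Noise, Torque}.
Ch(BearingFault) = {Current}.
Other parents of BearingFault's children:
  Current: Misalign, Noise, Pressure, Temp, Wear
Taking the union gives {Current, Misalign, Noise, Pressure, Temp, Torque, Wear}.

{Current, Misalign, Noise, Pressure, Temp, Torque, Wear}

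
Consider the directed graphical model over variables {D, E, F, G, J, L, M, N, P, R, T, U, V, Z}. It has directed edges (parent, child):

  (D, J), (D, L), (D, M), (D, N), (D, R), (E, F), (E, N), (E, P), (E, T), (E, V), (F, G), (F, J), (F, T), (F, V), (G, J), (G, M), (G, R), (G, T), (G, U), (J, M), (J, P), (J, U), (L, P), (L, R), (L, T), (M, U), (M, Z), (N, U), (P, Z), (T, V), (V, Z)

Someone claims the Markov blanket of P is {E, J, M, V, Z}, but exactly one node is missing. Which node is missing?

L

P's parents: E, J, L.
Ch(P) = {Z}.
Other parents of P's children:
  Z: M, V
MB(P) = {E, J, L, M, V, Z}.
Comparing with the claimed set, L is missing.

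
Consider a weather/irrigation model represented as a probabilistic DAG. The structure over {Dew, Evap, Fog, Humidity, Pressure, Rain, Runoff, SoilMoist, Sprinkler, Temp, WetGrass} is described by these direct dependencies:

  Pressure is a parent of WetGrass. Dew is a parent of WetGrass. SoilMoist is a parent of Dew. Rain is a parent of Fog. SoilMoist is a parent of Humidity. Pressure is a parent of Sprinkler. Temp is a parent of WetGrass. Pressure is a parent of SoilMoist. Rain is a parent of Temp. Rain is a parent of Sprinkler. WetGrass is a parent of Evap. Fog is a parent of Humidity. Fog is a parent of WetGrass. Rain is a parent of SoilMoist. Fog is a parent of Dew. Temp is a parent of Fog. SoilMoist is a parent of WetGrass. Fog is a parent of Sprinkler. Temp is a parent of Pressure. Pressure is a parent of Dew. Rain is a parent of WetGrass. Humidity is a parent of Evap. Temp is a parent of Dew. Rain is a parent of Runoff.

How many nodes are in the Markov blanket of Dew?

Pa(Dew) = {Fog, Pressure, SoilMoist, Temp}.
Dew's children: WetGrass.
Other parents of Dew's children:
  WetGrass: Fog, Pressure, Rain, SoilMoist, Temp
MB(Dew) = {Fog, Pressure, Rain, SoilMoist, Temp, WetGrass}, which has 6 nodes.

6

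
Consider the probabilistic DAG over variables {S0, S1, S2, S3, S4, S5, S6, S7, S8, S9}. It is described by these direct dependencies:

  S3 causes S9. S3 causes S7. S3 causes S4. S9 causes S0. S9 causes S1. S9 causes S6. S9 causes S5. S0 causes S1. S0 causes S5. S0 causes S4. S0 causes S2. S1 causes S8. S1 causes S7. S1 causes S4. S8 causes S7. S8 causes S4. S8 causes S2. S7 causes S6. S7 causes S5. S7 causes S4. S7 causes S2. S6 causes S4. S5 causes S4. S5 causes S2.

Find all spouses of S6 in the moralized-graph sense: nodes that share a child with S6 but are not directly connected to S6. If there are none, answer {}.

{S0, S1, S3, S5, S8}

Children of S6: S4.
  S4's other parents are S0, S1, S3, S5, S7, S8.
Excluding nodes already adjacent to S6 (S4, S7, S9), the co-parent-only contribution is {S0, S1, S3, S5, S8}.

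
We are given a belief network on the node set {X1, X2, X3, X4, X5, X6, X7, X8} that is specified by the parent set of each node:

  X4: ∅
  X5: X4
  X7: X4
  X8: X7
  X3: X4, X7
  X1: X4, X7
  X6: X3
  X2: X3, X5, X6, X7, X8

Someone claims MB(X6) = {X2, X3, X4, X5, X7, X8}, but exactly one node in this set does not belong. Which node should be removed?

The Markov blanket of a node is its parents, its children, and the other parents of its children.
X6's parents: X3.
X6's children: X2.
For each child, the remaining parents (spouses of X6):
  X2 also has parents X3, X5, X7, X8.
MB(X6) = {X2, X3, X5, X7, X8}.
X4 is neither a parent, child, nor co-parent of X6, so it does not belong.

X4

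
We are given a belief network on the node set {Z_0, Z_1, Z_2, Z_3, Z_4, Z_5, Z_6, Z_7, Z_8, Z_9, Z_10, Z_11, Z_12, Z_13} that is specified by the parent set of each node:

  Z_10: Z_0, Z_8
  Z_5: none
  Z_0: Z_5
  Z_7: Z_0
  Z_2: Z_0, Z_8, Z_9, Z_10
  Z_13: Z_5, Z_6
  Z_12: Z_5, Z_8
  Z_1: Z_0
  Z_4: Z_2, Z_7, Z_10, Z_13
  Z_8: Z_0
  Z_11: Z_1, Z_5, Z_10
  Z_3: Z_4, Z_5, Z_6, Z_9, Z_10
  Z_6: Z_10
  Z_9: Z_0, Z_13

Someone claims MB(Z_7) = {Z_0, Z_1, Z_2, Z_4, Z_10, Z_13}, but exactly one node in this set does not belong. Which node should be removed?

Z_1

Recall MB(v) = parents ∪ children ∪ spouses, where spouses are the other parents of v's children.
Parents of Z_7: Z_0.
Ch(Z_7) = {Z_4}.
Parents of each child, excluding Z_7:
  Z_4 also has parents Z_2, Z_10, Z_13.
MB(Z_7) = {Z_0, Z_2, Z_4, Z_10, Z_13}.
Z_1 is neither a parent, child, nor co-parent of Z_7, so it does not belong.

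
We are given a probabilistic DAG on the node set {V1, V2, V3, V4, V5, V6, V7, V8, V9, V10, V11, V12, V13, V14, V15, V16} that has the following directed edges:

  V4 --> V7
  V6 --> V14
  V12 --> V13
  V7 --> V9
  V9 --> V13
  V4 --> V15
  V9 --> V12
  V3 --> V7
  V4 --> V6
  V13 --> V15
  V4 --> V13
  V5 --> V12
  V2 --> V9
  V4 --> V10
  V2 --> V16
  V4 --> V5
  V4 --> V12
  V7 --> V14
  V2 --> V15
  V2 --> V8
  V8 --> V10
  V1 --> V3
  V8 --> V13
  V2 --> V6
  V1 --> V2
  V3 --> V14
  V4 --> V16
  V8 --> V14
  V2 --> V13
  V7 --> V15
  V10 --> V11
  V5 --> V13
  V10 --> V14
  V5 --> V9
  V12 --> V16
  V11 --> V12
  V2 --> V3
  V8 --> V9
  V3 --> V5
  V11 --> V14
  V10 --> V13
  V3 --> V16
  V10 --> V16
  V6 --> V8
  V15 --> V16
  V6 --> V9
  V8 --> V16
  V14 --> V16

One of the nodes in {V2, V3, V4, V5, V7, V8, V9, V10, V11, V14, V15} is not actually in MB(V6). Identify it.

Recall MB(v) = parents ∪ children ∪ spouses, where spouses are the other parents of v's children.
V6's parents: V2, V4.
Children of V6: V8, V9, V14.
For each child, the remaining parents (spouses of V6):
  V8: V2
  V9: V2, V5, V7, V8
  V14: V3, V7, V8, V10, V11
MB(V6) = {V2, V3, V4, V5, V7, V8, V9, V10, V11, V14}.
V15 is neither a parent, child, nor co-parent of V6, so it does not belong.

V15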